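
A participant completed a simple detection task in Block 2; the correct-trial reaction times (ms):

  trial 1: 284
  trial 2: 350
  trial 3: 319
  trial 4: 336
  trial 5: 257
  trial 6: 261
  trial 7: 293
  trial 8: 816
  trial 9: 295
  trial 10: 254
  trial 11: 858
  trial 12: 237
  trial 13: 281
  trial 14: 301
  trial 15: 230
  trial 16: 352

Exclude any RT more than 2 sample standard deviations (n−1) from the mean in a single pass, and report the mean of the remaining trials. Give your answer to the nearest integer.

289 ms

n = 16, ΣRT = 5724, M = 357.750
Σ(x−M)² = 546167.00; s = √(546167.00/15) = 190.817
Cutoffs: 357.750 ± 2·190.817 → [-23.9, 739.4]
Outside: 816, 858 → excluded.
Retained (n=14): Σ = 4050, mean = 4050/14 = 289.286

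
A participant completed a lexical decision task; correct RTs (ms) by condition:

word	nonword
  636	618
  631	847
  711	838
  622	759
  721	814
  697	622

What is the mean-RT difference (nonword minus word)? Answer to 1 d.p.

M(word) = 4018/6 = 669.667
M(nonword) = 4498/6 = 749.667
Difference = 749.667 − 669.667 = 80.000 ms

80.0 ms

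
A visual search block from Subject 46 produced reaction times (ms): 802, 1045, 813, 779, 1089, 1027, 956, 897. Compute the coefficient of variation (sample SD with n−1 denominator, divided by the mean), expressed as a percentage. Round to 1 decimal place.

13.1%

n = 8, Σ = 7408, M = 926.0000
Σ(x−M)² = 102426.000; s = √(102426.000/7) = 120.9640
CV = 120.9640 / 926.0000 = 0.13063 = 13.063%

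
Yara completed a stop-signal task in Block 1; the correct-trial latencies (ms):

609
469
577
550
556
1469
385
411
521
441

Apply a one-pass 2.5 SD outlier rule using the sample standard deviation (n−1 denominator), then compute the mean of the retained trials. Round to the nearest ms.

502 ms

n = 10, ΣRT = 5988, M = 598.800
Σ(x−M)² = 890821.60; s = √(890821.60/9) = 314.611
Cutoffs: 598.800 ± 2.5·314.611 → [-187.7, 1385.3]
Outside: 1469 → excluded.
Retained (n=9): Σ = 4519, mean = 4519/9 = 502.111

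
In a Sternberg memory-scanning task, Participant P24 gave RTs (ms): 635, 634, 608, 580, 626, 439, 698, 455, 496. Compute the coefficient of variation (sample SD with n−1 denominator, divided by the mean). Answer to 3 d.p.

0.157

n = 9, Σ = 5171, M = 574.5556
Σ(x−M)² = 65060.222; s = √(65060.222/8) = 90.1805
CV = 90.1805 / 574.5556 = 0.15696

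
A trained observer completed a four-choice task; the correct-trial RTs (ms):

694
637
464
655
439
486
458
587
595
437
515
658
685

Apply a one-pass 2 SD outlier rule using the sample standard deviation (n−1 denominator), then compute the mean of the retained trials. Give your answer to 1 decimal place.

n = 13, ΣRT = 7310, M = 562.308
Σ(x−M)² = 116914.77; s = √(116914.77/12) = 98.706
Cutoffs: 562.308 ± 2·98.706 → [364.9, 759.7]
No RTs fall outside the cutoffs; all 13 retained. Mean = 7310/13 = 562.308

562.3 ms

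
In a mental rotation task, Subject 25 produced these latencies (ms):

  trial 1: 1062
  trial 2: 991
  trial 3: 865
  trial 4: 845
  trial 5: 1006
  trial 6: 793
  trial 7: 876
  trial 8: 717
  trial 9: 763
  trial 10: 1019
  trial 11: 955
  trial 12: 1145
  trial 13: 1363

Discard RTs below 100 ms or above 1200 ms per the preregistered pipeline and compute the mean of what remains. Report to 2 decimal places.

919.75 ms

Excluded: 1363
Retained (n=12): Σ = 11037
Mean = 11037/12 = 919.7500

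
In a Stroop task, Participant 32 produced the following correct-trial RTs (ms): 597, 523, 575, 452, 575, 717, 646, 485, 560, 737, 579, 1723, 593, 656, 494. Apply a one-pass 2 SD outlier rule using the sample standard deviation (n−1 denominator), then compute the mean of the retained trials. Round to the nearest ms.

n = 15, ΣRT = 9912, M = 660.800
Σ(x−M)² = 1299032.40; s = √(1299032.40/14) = 304.611
Cutoffs: 660.800 ± 2·304.611 → [51.6, 1270.0]
Outside: 1723 → excluded.
Retained (n=14): Σ = 8189, mean = 8189/14 = 584.929

585 ms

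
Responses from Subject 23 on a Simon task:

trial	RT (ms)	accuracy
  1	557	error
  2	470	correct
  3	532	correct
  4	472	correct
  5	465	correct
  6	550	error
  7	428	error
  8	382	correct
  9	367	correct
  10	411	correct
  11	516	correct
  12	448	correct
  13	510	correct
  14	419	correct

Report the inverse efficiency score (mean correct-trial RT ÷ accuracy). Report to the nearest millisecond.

Correct trials (n=11): 470, 532, 472, 465, 382, 367, 411, 516, 448, 510, 419
Mean correct RT = 4992/11 = 453.8182 ms
Proportion correct = 11/14
IES = 453.8182 / (11/14) = 577.587 ms

578 ms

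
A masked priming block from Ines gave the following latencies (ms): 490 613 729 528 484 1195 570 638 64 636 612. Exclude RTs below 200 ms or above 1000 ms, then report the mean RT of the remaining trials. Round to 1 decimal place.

Excluded: 64, 1195
Retained (n=9): Σ = 5300
Mean = 5300/9 = 588.8889

588.9 ms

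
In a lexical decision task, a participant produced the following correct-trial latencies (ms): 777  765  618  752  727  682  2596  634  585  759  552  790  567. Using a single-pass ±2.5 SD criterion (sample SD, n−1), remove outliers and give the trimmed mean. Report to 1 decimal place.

684.0 ms

n = 13, ΣRT = 10804, M = 831.077
Σ(x−M)² = 3460850.92; s = √(3460850.92/12) = 537.033
Cutoffs: 831.077 ± 2.5·537.033 → [-511.5, 2173.7]
Outside: 2596 → excluded.
Retained (n=12): Σ = 8208, mean = 8208/12 = 684.000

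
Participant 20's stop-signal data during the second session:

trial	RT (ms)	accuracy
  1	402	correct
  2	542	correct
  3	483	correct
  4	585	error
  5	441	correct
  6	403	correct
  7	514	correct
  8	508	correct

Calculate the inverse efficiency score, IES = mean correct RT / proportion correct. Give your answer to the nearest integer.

538 ms

Correct trials (n=7): 402, 542, 483, 441, 403, 514, 508
Mean correct RT = 3293/7 = 470.4286 ms
Proportion correct = 7/8
IES = 470.4286 / (7/8) = 537.633 ms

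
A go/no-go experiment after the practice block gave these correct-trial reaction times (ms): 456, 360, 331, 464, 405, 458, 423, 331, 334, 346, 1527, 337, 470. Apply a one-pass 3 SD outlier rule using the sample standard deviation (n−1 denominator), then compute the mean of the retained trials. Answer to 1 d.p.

392.9 ms

n = 13, ΣRT = 6242, M = 480.154
Σ(x−M)² = 1225021.69; s = √(1225021.69/12) = 319.508
Cutoffs: 480.154 ± 3·319.508 → [-478.4, 1438.7]
Outside: 1527 → excluded.
Retained (n=12): Σ = 4715, mean = 4715/12 = 392.917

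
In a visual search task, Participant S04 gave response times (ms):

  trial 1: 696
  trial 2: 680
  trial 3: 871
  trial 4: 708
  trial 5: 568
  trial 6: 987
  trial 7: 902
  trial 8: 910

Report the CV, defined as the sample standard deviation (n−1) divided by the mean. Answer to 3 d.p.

n = 8, Σ = 6322, M = 790.2500
Σ(x−M)² = 149257.500; s = √(149257.500/7) = 146.0223
CV = 146.0223 / 790.2500 = 0.18478

0.185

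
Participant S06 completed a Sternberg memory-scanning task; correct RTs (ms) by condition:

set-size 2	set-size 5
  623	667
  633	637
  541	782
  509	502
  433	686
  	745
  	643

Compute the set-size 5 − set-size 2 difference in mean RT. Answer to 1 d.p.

M(set-size 2) = 2739/5 = 547.800
M(set-size 5) = 4662/7 = 666.000
Difference = 666.000 − 547.800 = 118.200 ms

118.2 ms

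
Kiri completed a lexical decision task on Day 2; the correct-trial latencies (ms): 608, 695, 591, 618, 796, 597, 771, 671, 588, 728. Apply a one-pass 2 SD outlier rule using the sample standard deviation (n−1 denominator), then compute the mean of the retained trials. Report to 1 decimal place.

n = 10, ΣRT = 6663, M = 666.300
Σ(x−M)² = 54772.10; s = √(54772.10/9) = 78.011
Cutoffs: 666.300 ± 2·78.011 → [510.3, 822.3]
No RTs fall outside the cutoffs; all 10 retained. Mean = 6663/10 = 666.300

666.3 ms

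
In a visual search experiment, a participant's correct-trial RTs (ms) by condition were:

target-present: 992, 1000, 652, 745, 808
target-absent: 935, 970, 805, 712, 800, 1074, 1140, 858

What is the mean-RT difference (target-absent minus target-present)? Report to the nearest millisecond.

72 ms

M(target-present) = 4197/5 = 839.400
M(target-absent) = 7294/8 = 911.750
Difference = 911.750 − 839.400 = 72.350 ms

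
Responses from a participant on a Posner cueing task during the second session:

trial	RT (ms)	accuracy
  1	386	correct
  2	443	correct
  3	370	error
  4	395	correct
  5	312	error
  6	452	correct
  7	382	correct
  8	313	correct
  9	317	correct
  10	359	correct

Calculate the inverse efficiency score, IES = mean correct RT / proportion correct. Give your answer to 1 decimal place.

Correct trials (n=8): 386, 443, 395, 452, 382, 313, 317, 359
Mean correct RT = 3047/8 = 380.8750 ms
Proportion correct = 8/10
IES = 380.8750 / (8/10) = 476.094 ms

476.1 ms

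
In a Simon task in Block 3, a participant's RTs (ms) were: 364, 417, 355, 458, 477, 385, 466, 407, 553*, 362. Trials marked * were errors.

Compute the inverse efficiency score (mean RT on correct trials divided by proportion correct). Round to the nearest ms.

456 ms

Correct trials (n=9): 364, 417, 355, 458, 477, 385, 466, 407, 362
Mean correct RT = 3691/9 = 410.1111 ms
Proportion correct = 9/10
IES = 410.1111 / (9/10) = 455.679 ms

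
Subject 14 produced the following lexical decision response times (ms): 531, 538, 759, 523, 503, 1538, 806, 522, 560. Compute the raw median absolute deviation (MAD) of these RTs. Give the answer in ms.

22 ms

Sorted: 503, 522, 523, 531, 538, 560, 759, 806, 1538 → median = 538
|x − 538|: 7, 0, 221, 15, 35, 1000, 268, 16, 22
Sorted deviations: 0, 7, 15, 16, 22, 35, 221, 268, 1000 → MAD = 22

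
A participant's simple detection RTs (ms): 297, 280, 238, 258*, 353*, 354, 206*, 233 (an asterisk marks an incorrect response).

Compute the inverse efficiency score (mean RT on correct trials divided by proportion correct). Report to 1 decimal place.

448.6 ms

Correct trials (n=5): 297, 280, 238, 354, 233
Mean correct RT = 1402/5 = 280.4000 ms
Proportion correct = 5/8
IES = 280.4000 / (5/8) = 448.640 ms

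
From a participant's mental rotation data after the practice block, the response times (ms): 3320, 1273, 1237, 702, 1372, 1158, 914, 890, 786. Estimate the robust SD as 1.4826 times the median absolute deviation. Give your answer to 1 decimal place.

Sorted: 702, 786, 890, 914, 1158, 1237, 1273, 1372, 3320 → median = 1158
|x − 1158| sorted: 0, 79, 115, 214, 244, 268, 372, 456, 2162 → MAD = 244
Robust SD ≈ 1.4826 × 244 = 361.754

361.8 ms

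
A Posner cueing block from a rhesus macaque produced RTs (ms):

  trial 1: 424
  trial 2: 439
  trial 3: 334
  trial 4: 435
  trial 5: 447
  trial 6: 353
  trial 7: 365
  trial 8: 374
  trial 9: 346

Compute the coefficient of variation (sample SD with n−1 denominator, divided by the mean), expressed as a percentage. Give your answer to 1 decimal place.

n = 9, Σ = 3517, M = 390.7778
Σ(x−M)² = 16147.556; s = √(16147.556/8) = 44.9271
CV = 44.9271 / 390.7778 = 0.11497 = 11.497%

11.5%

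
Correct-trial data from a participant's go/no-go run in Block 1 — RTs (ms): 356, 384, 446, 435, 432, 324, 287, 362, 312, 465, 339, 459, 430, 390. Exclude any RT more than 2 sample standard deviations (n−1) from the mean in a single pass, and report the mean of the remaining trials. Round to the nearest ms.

387 ms

n = 14, ΣRT = 5421, M = 387.214
Σ(x−M)² = 44428.36; s = √(44428.36/13) = 58.460
Cutoffs: 387.214 ± 2·58.460 → [270.3, 504.1]
No RTs fall outside the cutoffs; all 14 retained. Mean = 5421/14 = 387.214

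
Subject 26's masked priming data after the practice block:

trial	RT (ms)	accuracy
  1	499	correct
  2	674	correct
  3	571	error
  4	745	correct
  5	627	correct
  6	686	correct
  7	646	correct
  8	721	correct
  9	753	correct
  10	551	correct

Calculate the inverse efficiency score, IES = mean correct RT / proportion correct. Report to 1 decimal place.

728.6 ms

Correct trials (n=9): 499, 674, 745, 627, 686, 646, 721, 753, 551
Mean correct RT = 5902/9 = 655.7778 ms
Proportion correct = 9/10
IES = 655.7778 / (9/10) = 728.642 ms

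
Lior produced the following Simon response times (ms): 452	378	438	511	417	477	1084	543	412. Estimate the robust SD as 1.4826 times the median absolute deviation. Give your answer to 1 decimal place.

59.3 ms

Sorted: 378, 412, 417, 438, 452, 477, 511, 543, 1084 → median = 452
|x − 452| sorted: 0, 14, 25, 35, 40, 59, 74, 91, 632 → MAD = 40
Robust SD ≈ 1.4826 × 40 = 59.304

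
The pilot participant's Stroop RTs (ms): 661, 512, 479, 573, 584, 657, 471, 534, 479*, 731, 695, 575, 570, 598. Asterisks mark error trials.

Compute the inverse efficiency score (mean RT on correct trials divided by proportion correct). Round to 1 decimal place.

Correct trials (n=13): 661, 512, 479, 573, 584, 657, 471, 534, 731, 695, 575, 570, 598
Mean correct RT = 7640/13 = 587.6923 ms
Proportion correct = 13/14
IES = 587.6923 / (13/14) = 632.899 ms

632.9 ms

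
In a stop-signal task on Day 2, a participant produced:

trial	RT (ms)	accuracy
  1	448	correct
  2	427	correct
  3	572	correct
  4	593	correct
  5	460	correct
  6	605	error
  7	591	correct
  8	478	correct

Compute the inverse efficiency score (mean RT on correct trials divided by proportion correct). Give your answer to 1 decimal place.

Correct trials (n=7): 448, 427, 572, 593, 460, 591, 478
Mean correct RT = 3569/7 = 509.8571 ms
Proportion correct = 7/8
IES = 509.8571 / (7/8) = 582.694 ms

582.7 ms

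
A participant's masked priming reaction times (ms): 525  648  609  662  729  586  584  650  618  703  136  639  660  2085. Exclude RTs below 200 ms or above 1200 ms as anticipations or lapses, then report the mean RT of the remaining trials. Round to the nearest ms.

634 ms

Excluded: 136, 2085
Retained (n=12): Σ = 7613
Mean = 7613/12 = 634.4167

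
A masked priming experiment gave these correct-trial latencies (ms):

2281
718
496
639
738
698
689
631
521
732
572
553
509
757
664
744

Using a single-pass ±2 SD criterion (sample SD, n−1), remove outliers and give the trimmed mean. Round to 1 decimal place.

644.1 ms

n = 16, ΣRT = 11942, M = 746.375
Σ(x−M)² = 2631161.75; s = √(2631161.75/15) = 418.821
Cutoffs: 746.375 ± 2·418.821 → [-91.3, 1584.0]
Outside: 2281 → excluded.
Retained (n=15): Σ = 9661, mean = 9661/15 = 644.067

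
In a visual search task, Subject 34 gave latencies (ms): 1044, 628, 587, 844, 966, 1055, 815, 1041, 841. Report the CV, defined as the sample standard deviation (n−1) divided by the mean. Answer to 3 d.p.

n = 9, Σ = 7821, M = 869.0000
Σ(x−M)² = 246144.000; s = √(246144.000/8) = 175.4081
CV = 175.4081 / 869.0000 = 0.20185

0.202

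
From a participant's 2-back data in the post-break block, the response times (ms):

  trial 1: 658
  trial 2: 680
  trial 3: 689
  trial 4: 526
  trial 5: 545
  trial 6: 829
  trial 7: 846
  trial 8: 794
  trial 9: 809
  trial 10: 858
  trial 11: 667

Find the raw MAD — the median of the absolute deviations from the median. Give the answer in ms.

120 ms

Sorted: 526, 545, 658, 667, 680, 689, 794, 809, 829, 846, 858 → median = 689
|x − 689|: 31, 9, 0, 163, 144, 140, 157, 105, 120, 169, 22
Sorted deviations: 0, 9, 22, 31, 105, 120, 140, 144, 157, 163, 169 → MAD = 120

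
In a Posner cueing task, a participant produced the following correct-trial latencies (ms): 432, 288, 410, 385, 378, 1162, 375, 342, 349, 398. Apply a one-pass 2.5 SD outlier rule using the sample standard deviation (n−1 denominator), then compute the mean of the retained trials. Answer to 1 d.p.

n = 10, ΣRT = 4519, M = 451.900
Σ(x−M)² = 574678.90; s = √(574678.90/9) = 252.692
Cutoffs: 451.900 ± 2.5·252.692 → [-179.8, 1083.6]
Outside: 1162 → excluded.
Retained (n=9): Σ = 3357, mean = 3357/9 = 373.000

373.0 ms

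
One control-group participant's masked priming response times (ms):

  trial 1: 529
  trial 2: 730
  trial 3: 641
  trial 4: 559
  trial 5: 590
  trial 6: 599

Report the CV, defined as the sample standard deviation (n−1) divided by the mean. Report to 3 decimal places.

n = 6, Σ = 3648, M = 608.0000
Σ(x−M)² = 25020.000; s = √(25020.000/5) = 70.7390
CV = 70.7390 / 608.0000 = 0.11635

0.116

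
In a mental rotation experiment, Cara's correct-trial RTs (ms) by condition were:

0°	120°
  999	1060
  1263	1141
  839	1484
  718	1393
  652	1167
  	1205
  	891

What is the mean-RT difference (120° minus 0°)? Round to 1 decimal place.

297.4 ms

M(0°) = 4471/5 = 894.200
M(120°) = 8341/7 = 1191.571
Difference = 1191.571 − 894.200 = 297.371 ms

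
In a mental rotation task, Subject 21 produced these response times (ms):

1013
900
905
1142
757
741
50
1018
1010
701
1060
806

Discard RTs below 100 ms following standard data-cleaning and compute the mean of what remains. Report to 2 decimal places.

Excluded: 50
Retained (n=11): Σ = 10053
Mean = 10053/11 = 913.9091

913.91 ms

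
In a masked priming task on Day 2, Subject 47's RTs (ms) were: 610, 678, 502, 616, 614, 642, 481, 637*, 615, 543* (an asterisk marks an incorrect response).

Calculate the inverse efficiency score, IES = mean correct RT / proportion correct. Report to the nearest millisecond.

743 ms

Correct trials (n=8): 610, 678, 502, 616, 614, 642, 481, 615
Mean correct RT = 4758/8 = 594.7500 ms
Proportion correct = 8/10
IES = 594.7500 / (8/10) = 743.438 ms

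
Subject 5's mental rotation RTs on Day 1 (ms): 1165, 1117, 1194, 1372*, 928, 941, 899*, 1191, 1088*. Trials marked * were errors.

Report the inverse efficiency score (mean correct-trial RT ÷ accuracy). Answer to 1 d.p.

1634.0 ms

Correct trials (n=6): 1165, 1117, 1194, 928, 941, 1191
Mean correct RT = 6536/6 = 1089.3333 ms
Proportion correct = 6/9
IES = 1089.3333 / (6/9) = 1634.000 ms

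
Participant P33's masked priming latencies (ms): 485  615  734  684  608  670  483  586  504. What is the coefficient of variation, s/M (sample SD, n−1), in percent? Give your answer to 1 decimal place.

15.3%

n = 9, Σ = 5369, M = 596.5556
Σ(x−M)² = 66420.222; s = √(66420.222/8) = 91.1182
CV = 91.1182 / 596.5556 = 0.15274 = 15.274%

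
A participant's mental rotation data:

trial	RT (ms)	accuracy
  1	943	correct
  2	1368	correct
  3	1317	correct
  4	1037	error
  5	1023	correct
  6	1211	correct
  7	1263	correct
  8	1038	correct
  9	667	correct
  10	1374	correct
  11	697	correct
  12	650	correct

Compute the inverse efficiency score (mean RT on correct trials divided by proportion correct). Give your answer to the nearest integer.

1146 ms

Correct trials (n=11): 943, 1368, 1317, 1023, 1211, 1263, 1038, 667, 1374, 697, 650
Mean correct RT = 11551/11 = 1050.0909 ms
Proportion correct = 11/12
IES = 1050.0909 / (11/12) = 1145.554 ms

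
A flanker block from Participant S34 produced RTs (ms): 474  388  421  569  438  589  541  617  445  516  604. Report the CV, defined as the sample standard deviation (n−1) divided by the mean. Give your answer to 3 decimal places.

0.158

n = 11, Σ = 5602, M = 509.2727
Σ(x−M)² = 64508.182; s = √(64508.182/10) = 80.3170
CV = 80.3170 / 509.2727 = 0.15771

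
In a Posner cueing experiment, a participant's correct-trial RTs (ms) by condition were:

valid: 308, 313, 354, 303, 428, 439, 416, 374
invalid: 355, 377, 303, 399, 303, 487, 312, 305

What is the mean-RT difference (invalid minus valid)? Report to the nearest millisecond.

M(valid) = 2935/8 = 366.875
M(invalid) = 2841/8 = 355.125
Difference = 355.125 − 366.875 = -11.750 ms

-12 ms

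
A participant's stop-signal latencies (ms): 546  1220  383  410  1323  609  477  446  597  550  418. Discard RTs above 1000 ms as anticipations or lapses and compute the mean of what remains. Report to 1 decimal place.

Excluded: 1220, 1323
Retained (n=9): Σ = 4436
Mean = 4436/9 = 492.8889

492.9 ms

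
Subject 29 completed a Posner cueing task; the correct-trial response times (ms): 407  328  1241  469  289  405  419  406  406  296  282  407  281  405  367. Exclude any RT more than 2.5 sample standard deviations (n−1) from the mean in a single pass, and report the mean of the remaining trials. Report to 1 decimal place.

369.1 ms

n = 15, ΣRT = 6408, M = 427.200
Σ(x−M)² = 759020.40; s = √(759020.40/14) = 232.843
Cutoffs: 427.200 ± 2.5·232.843 → [-154.9, 1009.3]
Outside: 1241 → excluded.
Retained (n=14): Σ = 5167, mean = 5167/14 = 369.071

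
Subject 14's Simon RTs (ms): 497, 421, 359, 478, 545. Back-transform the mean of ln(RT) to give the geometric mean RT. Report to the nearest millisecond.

ln(RT): 6.2086, 6.0426, 5.8833, 6.1696, 6.3008
Mean ln(RT) = 30.6049/5 = 6.12099
Geometric mean = exp(6.12099) = 455.31 ms

455 ms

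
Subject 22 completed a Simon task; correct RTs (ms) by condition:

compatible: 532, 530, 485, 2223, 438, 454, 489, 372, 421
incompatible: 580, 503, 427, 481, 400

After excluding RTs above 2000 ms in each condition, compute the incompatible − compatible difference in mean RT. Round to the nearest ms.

13 ms

compatible: exclude 2223
M(compatible) = 3721/8 = 465.125
M(incompatible) = 2391/5 = 478.200
Difference = 478.200 − 465.125 = 13.075 ms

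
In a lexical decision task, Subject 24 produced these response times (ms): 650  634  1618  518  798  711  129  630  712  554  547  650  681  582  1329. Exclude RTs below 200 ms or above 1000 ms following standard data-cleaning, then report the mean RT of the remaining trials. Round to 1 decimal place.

638.9 ms

Excluded: 129, 1329, 1618
Retained (n=12): Σ = 7667
Mean = 7667/12 = 638.9167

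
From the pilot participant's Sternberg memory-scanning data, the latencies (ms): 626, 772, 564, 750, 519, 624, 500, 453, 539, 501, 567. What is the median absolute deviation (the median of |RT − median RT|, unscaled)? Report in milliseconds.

Sorted: 453, 500, 501, 519, 539, 564, 567, 624, 626, 750, 772 → median = 564
|x − 564|: 62, 208, 0, 186, 45, 60, 64, 111, 25, 63, 3
Sorted deviations: 0, 3, 25, 45, 60, 62, 63, 64, 111, 186, 208 → MAD = 62

62 ms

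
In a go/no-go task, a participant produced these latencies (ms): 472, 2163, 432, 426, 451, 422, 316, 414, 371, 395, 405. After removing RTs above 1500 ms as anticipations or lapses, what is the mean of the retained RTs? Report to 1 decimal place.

Excluded: 2163
Retained (n=10): Σ = 4104
Mean = 4104/10 = 410.4000

410.4 ms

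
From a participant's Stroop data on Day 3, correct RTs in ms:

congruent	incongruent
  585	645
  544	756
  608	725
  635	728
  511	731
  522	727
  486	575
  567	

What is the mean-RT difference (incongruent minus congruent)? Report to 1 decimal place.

140.9 ms

M(congruent) = 4458/8 = 557.250
M(incongruent) = 4887/7 = 698.143
Difference = 698.143 − 557.250 = 140.893 ms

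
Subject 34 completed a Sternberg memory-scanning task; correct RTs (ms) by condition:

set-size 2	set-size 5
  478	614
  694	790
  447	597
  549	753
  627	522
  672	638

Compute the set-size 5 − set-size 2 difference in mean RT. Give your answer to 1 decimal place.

74.5 ms

M(set-size 2) = 3467/6 = 577.833
M(set-size 5) = 3914/6 = 652.333
Difference = 652.333 − 577.833 = 74.500 ms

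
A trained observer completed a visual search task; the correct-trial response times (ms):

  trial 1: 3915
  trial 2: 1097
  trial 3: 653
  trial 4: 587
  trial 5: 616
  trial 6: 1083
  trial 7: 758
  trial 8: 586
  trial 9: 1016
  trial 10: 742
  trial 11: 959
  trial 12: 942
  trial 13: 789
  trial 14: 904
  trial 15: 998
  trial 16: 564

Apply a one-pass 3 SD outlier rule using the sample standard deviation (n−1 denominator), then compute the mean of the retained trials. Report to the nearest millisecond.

820 ms

n = 16, ΣRT = 16209, M = 1013.062
Σ(x−M)² = 9494888.94; s = √(9494888.94/15) = 795.608
Cutoffs: 1013.062 ± 3·795.608 → [-1373.8, 3399.9]
Outside: 3915 → excluded.
Retained (n=15): Σ = 12294, mean = 12294/15 = 819.600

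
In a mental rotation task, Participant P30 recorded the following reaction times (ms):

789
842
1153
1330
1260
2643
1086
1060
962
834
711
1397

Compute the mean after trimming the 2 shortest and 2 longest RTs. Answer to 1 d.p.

Sorted: 711, 789, 834, 842, 962, 1060, 1086, 1153, 1260, 1330, 1397, 2643
Drop lowest 2 (711, 789) and highest 2 (1397, 2643)
Remaining (n=8): Σ = 8527, mean = 8527/8 = 1065.875

1065.9 ms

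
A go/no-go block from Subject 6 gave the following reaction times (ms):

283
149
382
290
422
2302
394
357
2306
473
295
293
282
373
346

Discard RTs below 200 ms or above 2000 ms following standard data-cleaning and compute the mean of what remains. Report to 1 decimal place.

Excluded: 149, 2302, 2306
Retained (n=12): Σ = 4190
Mean = 4190/12 = 349.1667

349.2 ms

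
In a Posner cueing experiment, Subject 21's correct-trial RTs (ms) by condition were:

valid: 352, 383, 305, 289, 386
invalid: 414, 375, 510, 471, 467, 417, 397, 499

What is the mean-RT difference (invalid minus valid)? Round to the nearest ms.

101 ms

M(valid) = 1715/5 = 343.000
M(invalid) = 3550/8 = 443.750
Difference = 443.750 − 343.000 = 100.750 ms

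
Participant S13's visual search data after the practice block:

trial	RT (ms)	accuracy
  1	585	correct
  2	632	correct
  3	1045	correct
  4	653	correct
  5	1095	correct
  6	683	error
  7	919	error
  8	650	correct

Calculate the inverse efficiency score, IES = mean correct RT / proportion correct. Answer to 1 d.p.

1035.6 ms

Correct trials (n=6): 585, 632, 1045, 653, 1095, 650
Mean correct RT = 4660/6 = 776.6667 ms
Proportion correct = 6/8
IES = 776.6667 / (6/8) = 1035.556 ms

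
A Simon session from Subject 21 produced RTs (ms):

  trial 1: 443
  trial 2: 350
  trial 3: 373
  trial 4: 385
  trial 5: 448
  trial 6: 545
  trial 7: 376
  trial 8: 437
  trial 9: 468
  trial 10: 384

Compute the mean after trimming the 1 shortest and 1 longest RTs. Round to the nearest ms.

Sorted: 350, 373, 376, 384, 385, 437, 443, 448, 468, 545
Drop lowest 1 (350) and highest 1 (545)
Remaining (n=8): Σ = 3314, mean = 3314/8 = 414.250

414 ms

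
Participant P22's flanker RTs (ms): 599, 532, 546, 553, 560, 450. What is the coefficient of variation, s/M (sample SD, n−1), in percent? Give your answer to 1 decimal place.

9.2%

n = 6, Σ = 3240, M = 540.0000
Σ(x−M)² = 12250.000; s = √(12250.000/5) = 49.4975
CV = 49.4975 / 540.0000 = 0.09166 = 9.166%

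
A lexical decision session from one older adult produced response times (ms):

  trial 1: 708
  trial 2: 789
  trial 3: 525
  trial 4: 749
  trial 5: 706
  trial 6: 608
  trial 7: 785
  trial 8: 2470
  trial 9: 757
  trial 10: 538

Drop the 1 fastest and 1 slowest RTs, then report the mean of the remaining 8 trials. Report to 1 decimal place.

Sorted: 525, 538, 608, 706, 708, 749, 757, 785, 789, 2470
Drop lowest 1 (525) and highest 1 (2470)
Remaining (n=8): Σ = 5640, mean = 5640/8 = 705.000

705.0 ms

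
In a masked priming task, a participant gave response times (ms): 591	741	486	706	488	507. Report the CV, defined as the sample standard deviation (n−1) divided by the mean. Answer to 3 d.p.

n = 6, Σ = 3519, M = 586.5000
Σ(x−M)² = 64293.500; s = √(64293.500/5) = 113.3962
CV = 113.3962 / 586.5000 = 0.19334

0.193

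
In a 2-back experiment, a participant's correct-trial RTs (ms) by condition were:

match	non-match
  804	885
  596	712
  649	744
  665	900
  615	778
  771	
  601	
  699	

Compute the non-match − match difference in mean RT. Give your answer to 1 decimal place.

M(match) = 5400/8 = 675.000
M(non-match) = 4019/5 = 803.800
Difference = 803.800 − 675.000 = 128.800 ms

128.8 ms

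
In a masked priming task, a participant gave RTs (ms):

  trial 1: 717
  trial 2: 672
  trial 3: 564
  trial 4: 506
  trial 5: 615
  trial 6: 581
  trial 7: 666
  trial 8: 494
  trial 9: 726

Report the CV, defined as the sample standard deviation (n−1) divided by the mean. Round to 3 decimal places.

n = 9, Σ = 5541, M = 615.6667
Σ(x−M)² = 58850.000; s = √(58850.000/8) = 85.7686
CV = 85.7686 / 615.6667 = 0.13931

0.139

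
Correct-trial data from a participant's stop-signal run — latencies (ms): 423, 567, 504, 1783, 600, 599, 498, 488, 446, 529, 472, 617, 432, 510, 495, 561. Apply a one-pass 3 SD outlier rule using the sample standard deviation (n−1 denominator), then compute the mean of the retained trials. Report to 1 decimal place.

516.1 ms

n = 16, ΣRT = 9524, M = 595.250
Σ(x−M)² = 1558011.00; s = √(1558011.00/15) = 322.285
Cutoffs: 595.250 ± 3·322.285 → [-371.6, 1562.1]
Outside: 1783 → excluded.
Retained (n=15): Σ = 7741, mean = 7741/15 = 516.067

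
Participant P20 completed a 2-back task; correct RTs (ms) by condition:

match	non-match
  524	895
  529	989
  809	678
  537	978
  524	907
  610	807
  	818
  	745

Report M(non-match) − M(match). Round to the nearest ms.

263 ms

M(match) = 3533/6 = 588.833
M(non-match) = 6817/8 = 852.125
Difference = 852.125 − 588.833 = 263.292 ms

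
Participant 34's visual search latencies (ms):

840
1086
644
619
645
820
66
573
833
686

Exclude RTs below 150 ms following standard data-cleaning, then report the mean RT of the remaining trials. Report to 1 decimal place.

749.6 ms

Excluded: 66
Retained (n=9): Σ = 6746
Mean = 6746/9 = 749.5556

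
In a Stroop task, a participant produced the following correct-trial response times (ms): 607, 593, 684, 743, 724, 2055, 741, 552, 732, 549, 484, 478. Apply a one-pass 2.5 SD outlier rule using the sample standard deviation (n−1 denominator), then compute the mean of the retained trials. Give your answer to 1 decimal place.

626.1 ms

n = 12, ΣRT = 8942, M = 745.167
Σ(x−M)² = 1977673.67; s = √(1977673.67/11) = 424.015
Cutoffs: 745.167 ± 2.5·424.015 → [-314.9, 1805.2]
Outside: 2055 → excluded.
Retained (n=11): Σ = 6887, mean = 6887/11 = 626.091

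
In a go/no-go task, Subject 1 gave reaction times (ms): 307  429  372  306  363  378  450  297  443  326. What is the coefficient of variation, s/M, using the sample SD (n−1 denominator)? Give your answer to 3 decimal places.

n = 10, Σ = 3671, M = 367.1000
Σ(x−M)² = 30572.900; s = √(30572.900/9) = 58.2837
CV = 58.2837 / 367.1000 = 0.15877

0.159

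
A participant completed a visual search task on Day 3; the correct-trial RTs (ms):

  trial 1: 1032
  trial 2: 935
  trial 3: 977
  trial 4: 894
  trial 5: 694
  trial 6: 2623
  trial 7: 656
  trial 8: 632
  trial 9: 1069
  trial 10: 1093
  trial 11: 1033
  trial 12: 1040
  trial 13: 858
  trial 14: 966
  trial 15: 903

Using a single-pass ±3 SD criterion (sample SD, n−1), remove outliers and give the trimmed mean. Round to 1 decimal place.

n = 15, ΣRT = 15405, M = 1027.000
Σ(x−M)² = 3034432.00; s = √(3034432.00/14) = 465.559
Cutoffs: 1027.000 ± 3·465.559 → [-369.7, 2423.7]
Outside: 2623 → excluded.
Retained (n=14): Σ = 12782, mean = 12782/14 = 913.000

913.0 ms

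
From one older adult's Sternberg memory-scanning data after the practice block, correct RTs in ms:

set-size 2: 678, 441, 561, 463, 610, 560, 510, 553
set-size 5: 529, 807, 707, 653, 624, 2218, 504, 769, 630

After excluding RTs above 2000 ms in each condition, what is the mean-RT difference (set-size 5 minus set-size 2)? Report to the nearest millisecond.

set-size 5: exclude 2218
M(set-size 2) = 4376/8 = 547.000
M(set-size 5) = 5223/8 = 652.875
Difference = 652.875 − 547.000 = 105.875 ms

106 ms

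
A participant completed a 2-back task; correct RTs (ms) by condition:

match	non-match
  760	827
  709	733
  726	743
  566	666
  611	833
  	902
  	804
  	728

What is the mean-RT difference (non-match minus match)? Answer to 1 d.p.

M(match) = 3372/5 = 674.400
M(non-match) = 6236/8 = 779.500
Difference = 779.500 − 674.400 = 105.100 ms

105.1 ms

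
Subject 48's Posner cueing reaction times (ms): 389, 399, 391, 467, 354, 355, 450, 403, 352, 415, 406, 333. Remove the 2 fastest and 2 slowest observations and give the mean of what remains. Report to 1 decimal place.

Sorted: 333, 352, 354, 355, 389, 391, 399, 403, 406, 415, 450, 467
Drop lowest 2 (333, 352) and highest 2 (450, 467)
Remaining (n=8): Σ = 3112, mean = 3112/8 = 389.000

389.0 ms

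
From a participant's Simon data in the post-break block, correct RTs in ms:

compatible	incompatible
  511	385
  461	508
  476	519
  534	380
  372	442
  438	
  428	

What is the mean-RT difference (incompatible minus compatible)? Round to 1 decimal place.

M(compatible) = 3220/7 = 460.000
M(incompatible) = 2234/5 = 446.800
Difference = 446.800 − 460.000 = -13.200 ms

-13.2 ms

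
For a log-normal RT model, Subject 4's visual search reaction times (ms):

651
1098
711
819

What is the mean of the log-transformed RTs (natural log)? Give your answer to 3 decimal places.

ln(RT): 6.4785, 7.0012, 6.5667, 6.7081
Σ ln(RT) = 26.7545
Mean = 26.7545/4 = 6.68863

6.689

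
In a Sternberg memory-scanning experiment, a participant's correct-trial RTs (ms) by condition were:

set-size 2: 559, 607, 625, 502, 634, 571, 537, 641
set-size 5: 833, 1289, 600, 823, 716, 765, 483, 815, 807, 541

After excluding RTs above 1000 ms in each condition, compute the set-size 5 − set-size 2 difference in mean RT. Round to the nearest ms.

125 ms

set-size 5: exclude 1289
M(set-size 2) = 4676/8 = 584.500
M(set-size 5) = 6383/9 = 709.222
Difference = 709.222 − 584.500 = 124.722 ms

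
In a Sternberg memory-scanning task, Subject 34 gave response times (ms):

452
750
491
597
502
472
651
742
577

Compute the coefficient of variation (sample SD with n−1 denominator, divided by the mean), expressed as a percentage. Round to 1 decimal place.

19.5%

n = 9, Σ = 5234, M = 581.5556
Σ(x−M)² = 102514.222; s = √(102514.222/8) = 113.2002
CV = 113.2002 / 581.5556 = 0.19465 = 19.465%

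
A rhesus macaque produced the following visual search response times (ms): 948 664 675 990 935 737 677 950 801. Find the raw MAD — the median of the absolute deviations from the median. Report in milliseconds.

Sorted: 664, 675, 677, 737, 801, 935, 948, 950, 990 → median = 801
|x − 801|: 147, 137, 126, 189, 134, 64, 124, 149, 0
Sorted deviations: 0, 64, 124, 126, 134, 137, 147, 149, 189 → MAD = 134

134 ms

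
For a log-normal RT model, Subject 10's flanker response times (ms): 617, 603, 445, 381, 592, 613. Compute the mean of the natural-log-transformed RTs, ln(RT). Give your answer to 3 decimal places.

6.278

ln(RT): 6.4249, 6.4019, 6.0981, 5.9428, 6.3835, 6.4184
Σ ln(RT) = 37.6695
Mean = 37.6695/6 = 6.27826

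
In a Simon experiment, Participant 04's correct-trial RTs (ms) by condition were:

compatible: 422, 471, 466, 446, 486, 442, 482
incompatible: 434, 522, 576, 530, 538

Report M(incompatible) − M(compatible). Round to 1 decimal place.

M(compatible) = 3215/7 = 459.286
M(incompatible) = 2600/5 = 520.000
Difference = 520.000 − 459.286 = 60.714 ms

60.7 ms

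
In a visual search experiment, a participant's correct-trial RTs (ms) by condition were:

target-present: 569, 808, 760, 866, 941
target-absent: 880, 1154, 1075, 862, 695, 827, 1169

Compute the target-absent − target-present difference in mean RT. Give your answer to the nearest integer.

163 ms

M(target-present) = 3944/5 = 788.800
M(target-absent) = 6662/7 = 951.714
Difference = 951.714 − 788.800 = 162.914 ms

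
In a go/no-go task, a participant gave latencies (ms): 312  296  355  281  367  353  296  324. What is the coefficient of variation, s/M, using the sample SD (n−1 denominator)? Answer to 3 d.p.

0.099

n = 8, Σ = 2584, M = 323.0000
Σ(x−M)² = 7204.000; s = √(7204.000/7) = 32.0803
CV = 32.0803 / 323.0000 = 0.09932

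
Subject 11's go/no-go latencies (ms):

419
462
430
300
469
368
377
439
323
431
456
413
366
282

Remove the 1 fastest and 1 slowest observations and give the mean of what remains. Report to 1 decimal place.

398.7 ms

Sorted: 282, 300, 323, 366, 368, 377, 413, 419, 430, 431, 439, 456, 462, 469
Drop lowest 1 (282) and highest 1 (469)
Remaining (n=12): Σ = 4784, mean = 4784/12 = 398.667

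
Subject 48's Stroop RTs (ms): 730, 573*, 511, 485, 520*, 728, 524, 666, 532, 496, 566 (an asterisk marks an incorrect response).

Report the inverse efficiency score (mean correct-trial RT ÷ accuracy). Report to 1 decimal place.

Correct trials (n=9): 730, 511, 485, 728, 524, 666, 532, 496, 566
Mean correct RT = 5238/9 = 582.0000 ms
Proportion correct = 9/11
IES = 582.0000 / (9/11) = 711.333 ms

711.3 ms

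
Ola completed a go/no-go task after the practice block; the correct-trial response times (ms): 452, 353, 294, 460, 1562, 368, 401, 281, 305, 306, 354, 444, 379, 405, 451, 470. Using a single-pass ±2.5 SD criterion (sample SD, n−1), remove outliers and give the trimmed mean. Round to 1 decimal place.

n = 16, ΣRT = 7285, M = 455.312
Σ(x−M)² = 1366107.44; s = √(1366107.44/15) = 301.784
Cutoffs: 455.312 ± 2.5·301.784 → [-299.1, 1209.8]
Outside: 1562 → excluded.
Retained (n=15): Σ = 5723, mean = 5723/15 = 381.533

381.5 ms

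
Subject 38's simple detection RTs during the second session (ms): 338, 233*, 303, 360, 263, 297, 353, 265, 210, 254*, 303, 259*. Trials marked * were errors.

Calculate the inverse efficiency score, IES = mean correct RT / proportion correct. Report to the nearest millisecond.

399 ms

Correct trials (n=9): 338, 303, 360, 263, 297, 353, 265, 210, 303
Mean correct RT = 2692/9 = 299.1111 ms
Proportion correct = 9/12
IES = 299.1111 / (9/12) = 398.815 ms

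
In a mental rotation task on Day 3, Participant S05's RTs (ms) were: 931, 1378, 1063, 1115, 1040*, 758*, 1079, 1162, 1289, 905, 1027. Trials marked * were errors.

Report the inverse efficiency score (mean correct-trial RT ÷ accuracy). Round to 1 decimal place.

1351.1 ms

Correct trials (n=9): 931, 1378, 1063, 1115, 1079, 1162, 1289, 905, 1027
Mean correct RT = 9949/9 = 1105.4444 ms
Proportion correct = 9/11
IES = 1105.4444 / (9/11) = 1351.099 ms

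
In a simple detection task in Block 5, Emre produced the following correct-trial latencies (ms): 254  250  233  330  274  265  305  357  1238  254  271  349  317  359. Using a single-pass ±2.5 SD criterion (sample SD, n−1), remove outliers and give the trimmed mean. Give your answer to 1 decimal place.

293.7 ms

n = 14, ΣRT = 5056, M = 361.143
Σ(x−M)² = 851813.71; s = √(851813.71/13) = 255.977
Cutoffs: 361.143 ± 2.5·255.977 → [-278.8, 1001.1]
Outside: 1238 → excluded.
Retained (n=13): Σ = 3818, mean = 3818/13 = 293.692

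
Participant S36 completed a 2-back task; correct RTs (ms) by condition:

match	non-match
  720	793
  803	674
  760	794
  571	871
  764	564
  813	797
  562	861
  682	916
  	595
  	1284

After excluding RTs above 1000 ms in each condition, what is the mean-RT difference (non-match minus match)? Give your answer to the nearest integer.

53 ms

non-match: exclude 1284
M(match) = 5675/8 = 709.375
M(non-match) = 6865/9 = 762.778
Difference = 762.778 − 709.375 = 53.403 ms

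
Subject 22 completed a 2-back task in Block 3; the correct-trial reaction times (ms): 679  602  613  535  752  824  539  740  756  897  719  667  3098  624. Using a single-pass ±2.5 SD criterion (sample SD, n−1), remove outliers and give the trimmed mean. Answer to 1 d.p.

n = 14, ΣRT = 12045, M = 860.357
Σ(x−M)² = 5530013.21; s = √(5530013.21/13) = 652.216
Cutoffs: 860.357 ± 2.5·652.216 → [-770.2, 2490.9]
Outside: 3098 → excluded.
Retained (n=13): Σ = 8947, mean = 8947/13 = 688.231

688.2 ms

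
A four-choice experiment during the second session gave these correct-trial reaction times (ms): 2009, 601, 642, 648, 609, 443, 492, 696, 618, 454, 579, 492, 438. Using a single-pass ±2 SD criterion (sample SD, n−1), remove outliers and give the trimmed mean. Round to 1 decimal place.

559.3 ms

n = 13, ΣRT = 8721, M = 670.846
Σ(x−M)² = 2029699.69; s = √(2029699.69/12) = 411.268
Cutoffs: 670.846 ± 2·411.268 → [-151.7, 1493.4]
Outside: 2009 → excluded.
Retained (n=12): Σ = 6712, mean = 6712/12 = 559.333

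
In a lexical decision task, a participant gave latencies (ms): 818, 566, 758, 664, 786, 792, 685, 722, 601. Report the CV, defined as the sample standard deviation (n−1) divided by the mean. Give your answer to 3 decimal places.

n = 9, Σ = 6392, M = 710.2222
Σ(x−M)² = 61969.556; s = √(61969.556/8) = 88.0125
CV = 88.0125 / 710.2222 = 0.12392

0.124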